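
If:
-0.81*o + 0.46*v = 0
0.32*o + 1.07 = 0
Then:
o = -3.34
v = -5.89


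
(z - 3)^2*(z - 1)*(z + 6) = z^4 - z^3 - 27*z^2 + 81*z - 54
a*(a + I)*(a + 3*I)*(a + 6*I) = a^4 + 10*I*a^3 - 27*a^2 - 18*I*a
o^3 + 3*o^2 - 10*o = o*(o - 2)*(o + 5)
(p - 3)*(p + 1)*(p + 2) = p^3 - 7*p - 6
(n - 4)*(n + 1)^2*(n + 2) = n^4 - 11*n^2 - 18*n - 8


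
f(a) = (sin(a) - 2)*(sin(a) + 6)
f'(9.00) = -4.40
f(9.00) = -10.18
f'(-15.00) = -2.05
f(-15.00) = -14.18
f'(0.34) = 4.40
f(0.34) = -10.55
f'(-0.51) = 2.64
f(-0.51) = -13.71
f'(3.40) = -3.37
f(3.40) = -12.96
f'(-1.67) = -0.20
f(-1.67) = -14.99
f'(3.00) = -4.24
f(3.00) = -11.42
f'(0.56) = 4.29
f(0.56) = -9.59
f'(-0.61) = 2.34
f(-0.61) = -13.96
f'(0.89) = 3.50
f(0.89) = -8.29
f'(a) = (sin(a) - 2)*cos(a) + (sin(a) + 6)*cos(a) = 2*(sin(a) + 2)*cos(a)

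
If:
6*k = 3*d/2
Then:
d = 4*k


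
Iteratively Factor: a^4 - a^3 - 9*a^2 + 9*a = (a - 1)*(a^3 - 9*a) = (a - 1)*(a + 3)*(a^2 - 3*a) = a*(a - 1)*(a + 3)*(a - 3)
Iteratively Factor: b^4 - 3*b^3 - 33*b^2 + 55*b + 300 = (b + 3)*(b^3 - 6*b^2 - 15*b + 100) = (b - 5)*(b + 3)*(b^2 - b - 20) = (b - 5)^2*(b + 3)*(b + 4)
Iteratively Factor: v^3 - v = (v + 1)*(v^2 - v) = (v - 1)*(v + 1)*(v)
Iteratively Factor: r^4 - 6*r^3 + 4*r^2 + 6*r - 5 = (r - 1)*(r^3 - 5*r^2 - r + 5) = (r - 1)^2*(r^2 - 4*r - 5) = (r - 5)*(r - 1)^2*(r + 1)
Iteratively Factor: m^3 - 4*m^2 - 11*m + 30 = (m - 2)*(m^2 - 2*m - 15) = (m - 5)*(m - 2)*(m + 3)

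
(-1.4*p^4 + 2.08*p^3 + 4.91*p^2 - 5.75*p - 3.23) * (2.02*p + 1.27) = -2.828*p^5 + 2.4236*p^4 + 12.5598*p^3 - 5.3793*p^2 - 13.8271*p - 4.1021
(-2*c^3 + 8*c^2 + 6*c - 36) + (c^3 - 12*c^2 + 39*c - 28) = -c^3 - 4*c^2 + 45*c - 64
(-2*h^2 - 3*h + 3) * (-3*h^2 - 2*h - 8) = 6*h^4 + 13*h^3 + 13*h^2 + 18*h - 24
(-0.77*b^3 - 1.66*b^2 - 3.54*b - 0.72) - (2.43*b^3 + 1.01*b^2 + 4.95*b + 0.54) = -3.2*b^3 - 2.67*b^2 - 8.49*b - 1.26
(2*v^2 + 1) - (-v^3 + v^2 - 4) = v^3 + v^2 + 5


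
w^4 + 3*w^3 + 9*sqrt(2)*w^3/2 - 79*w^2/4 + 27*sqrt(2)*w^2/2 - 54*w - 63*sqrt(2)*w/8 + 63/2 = (w - 1/2)*(w + 7/2)*(w - 3*sqrt(2)/2)*(w + 6*sqrt(2))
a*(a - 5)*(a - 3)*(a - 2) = a^4 - 10*a^3 + 31*a^2 - 30*a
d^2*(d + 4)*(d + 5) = d^4 + 9*d^3 + 20*d^2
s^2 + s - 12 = (s - 3)*(s + 4)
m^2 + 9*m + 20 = (m + 4)*(m + 5)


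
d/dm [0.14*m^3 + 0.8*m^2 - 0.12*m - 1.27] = 0.42*m^2 + 1.6*m - 0.12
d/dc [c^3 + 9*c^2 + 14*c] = 3*c^2 + 18*c + 14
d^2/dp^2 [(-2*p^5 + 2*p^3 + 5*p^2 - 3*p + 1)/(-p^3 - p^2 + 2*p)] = 2*(2*p^9 + 6*p^8 - 6*p^7 - 35*p^6 + 45*p^5 - 27*p^4 - 17*p^3 + 3*p^2 + 6*p - 4)/(p^3*(p^6 + 3*p^5 - 3*p^4 - 11*p^3 + 6*p^2 + 12*p - 8))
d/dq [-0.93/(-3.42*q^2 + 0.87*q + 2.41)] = (0.8091 - 6.3612*q)/(-3.42*q^2 + 0.87*q + 2.41)^2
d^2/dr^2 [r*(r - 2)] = 2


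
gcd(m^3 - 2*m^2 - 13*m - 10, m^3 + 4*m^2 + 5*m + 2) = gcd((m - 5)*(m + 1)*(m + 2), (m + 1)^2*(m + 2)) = m^2 + 3*m + 2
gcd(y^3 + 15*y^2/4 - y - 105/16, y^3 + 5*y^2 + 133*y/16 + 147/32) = y + 3/2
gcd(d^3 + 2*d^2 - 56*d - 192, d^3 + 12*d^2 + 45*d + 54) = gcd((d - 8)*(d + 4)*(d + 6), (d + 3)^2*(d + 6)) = d + 6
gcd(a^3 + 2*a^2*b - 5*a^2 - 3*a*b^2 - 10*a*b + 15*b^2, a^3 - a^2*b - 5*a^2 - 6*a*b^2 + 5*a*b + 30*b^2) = a - 5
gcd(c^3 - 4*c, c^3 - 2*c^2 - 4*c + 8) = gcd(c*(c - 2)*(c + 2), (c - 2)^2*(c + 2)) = c^2 - 4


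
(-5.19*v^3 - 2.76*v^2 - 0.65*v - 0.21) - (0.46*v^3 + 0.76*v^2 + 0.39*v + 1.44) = -5.65*v^3 - 3.52*v^2 - 1.04*v - 1.65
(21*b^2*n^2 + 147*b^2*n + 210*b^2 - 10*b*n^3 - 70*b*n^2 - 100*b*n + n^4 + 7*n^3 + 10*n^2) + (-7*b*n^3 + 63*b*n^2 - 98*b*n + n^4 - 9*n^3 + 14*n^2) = 21*b^2*n^2 + 147*b^2*n + 210*b^2 - 17*b*n^3 - 7*b*n^2 - 198*b*n + 2*n^4 - 2*n^3 + 24*n^2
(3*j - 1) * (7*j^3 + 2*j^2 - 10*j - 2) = 21*j^4 - j^3 - 32*j^2 + 4*j + 2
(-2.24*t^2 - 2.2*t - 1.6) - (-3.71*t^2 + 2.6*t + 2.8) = 1.47*t^2 - 4.8*t - 4.4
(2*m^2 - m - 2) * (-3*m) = -6*m^3 + 3*m^2 + 6*m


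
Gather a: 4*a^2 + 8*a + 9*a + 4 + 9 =4*a^2 + 17*a + 13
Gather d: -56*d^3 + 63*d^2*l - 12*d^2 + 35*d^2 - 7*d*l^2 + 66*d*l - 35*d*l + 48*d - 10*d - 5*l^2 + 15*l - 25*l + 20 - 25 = -56*d^3 + d^2*(63*l + 23) + d*(-7*l^2 + 31*l + 38) - 5*l^2 - 10*l - 5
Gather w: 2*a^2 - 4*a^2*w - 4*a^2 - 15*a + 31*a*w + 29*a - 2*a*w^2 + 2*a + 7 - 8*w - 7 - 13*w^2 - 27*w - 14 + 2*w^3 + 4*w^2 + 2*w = -2*a^2 + 16*a + 2*w^3 + w^2*(-2*a - 9) + w*(-4*a^2 + 31*a - 33) - 14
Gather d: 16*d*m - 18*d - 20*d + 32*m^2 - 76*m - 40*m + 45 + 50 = d*(16*m - 38) + 32*m^2 - 116*m + 95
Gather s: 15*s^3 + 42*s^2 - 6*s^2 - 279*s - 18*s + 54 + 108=15*s^3 + 36*s^2 - 297*s + 162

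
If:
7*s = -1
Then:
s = -1/7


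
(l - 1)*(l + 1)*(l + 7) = l^3 + 7*l^2 - l - 7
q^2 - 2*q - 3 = (q - 3)*(q + 1)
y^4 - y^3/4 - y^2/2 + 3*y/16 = y*(y - 1/2)^2*(y + 3/4)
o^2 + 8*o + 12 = (o + 2)*(o + 6)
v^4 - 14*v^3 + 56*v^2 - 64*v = v*(v - 8)*(v - 4)*(v - 2)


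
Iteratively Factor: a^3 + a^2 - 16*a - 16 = (a + 4)*(a^2 - 3*a - 4) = (a + 1)*(a + 4)*(a - 4)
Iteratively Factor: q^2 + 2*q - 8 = (q + 4)*(q - 2)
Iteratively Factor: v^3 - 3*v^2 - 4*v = (v + 1)*(v^2 - 4*v) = v*(v + 1)*(v - 4)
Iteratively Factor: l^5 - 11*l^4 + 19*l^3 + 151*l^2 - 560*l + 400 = (l + 4)*(l^4 - 15*l^3 + 79*l^2 - 165*l + 100) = (l - 5)*(l + 4)*(l^3 - 10*l^2 + 29*l - 20) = (l - 5)^2*(l + 4)*(l^2 - 5*l + 4) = (l - 5)^2*(l - 4)*(l + 4)*(l - 1)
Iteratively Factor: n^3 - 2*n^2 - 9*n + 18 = (n - 3)*(n^2 + n - 6) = (n - 3)*(n - 2)*(n + 3)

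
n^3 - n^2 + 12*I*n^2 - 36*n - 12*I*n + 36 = (n - 1)*(n + 6*I)^2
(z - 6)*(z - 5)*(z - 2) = z^3 - 13*z^2 + 52*z - 60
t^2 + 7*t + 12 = (t + 3)*(t + 4)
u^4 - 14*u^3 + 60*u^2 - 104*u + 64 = (u - 8)*(u - 2)^3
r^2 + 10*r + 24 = (r + 4)*(r + 6)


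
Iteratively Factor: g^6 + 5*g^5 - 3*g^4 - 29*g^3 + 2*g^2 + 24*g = (g + 1)*(g^5 + 4*g^4 - 7*g^3 - 22*g^2 + 24*g) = g*(g + 1)*(g^4 + 4*g^3 - 7*g^2 - 22*g + 24) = g*(g - 1)*(g + 1)*(g^3 + 5*g^2 - 2*g - 24) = g*(g - 2)*(g - 1)*(g + 1)*(g^2 + 7*g + 12) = g*(g - 2)*(g - 1)*(g + 1)*(g + 3)*(g + 4)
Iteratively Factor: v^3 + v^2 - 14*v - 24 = (v + 2)*(v^2 - v - 12) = (v - 4)*(v + 2)*(v + 3)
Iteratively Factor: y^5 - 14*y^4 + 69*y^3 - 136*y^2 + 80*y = (y - 4)*(y^4 - 10*y^3 + 29*y^2 - 20*y) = (y - 4)^2*(y^3 - 6*y^2 + 5*y) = y*(y - 4)^2*(y^2 - 6*y + 5) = y*(y - 5)*(y - 4)^2*(y - 1)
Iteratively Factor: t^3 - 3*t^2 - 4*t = (t - 4)*(t^2 + t) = t*(t - 4)*(t + 1)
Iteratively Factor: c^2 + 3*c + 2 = (c + 1)*(c + 2)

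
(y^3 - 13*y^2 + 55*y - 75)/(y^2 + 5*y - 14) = (y^3 - 13*y^2 + 55*y - 75)/(y^2 + 5*y - 14)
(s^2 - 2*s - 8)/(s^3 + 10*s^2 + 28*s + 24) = (s - 4)/(s^2 + 8*s + 12)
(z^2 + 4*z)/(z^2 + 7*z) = (z + 4)/(z + 7)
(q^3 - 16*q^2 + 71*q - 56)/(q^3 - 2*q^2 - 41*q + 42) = (q - 8)/(q + 6)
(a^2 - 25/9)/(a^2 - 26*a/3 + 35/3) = (a + 5/3)/(a - 7)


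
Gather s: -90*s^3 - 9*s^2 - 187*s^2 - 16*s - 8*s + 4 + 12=-90*s^3 - 196*s^2 - 24*s + 16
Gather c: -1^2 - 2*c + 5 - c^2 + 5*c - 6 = -c^2 + 3*c - 2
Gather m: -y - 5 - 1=-y - 6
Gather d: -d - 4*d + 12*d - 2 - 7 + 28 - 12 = 7*d + 7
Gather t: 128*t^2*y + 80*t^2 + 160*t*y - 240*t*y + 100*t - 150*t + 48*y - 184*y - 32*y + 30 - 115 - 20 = t^2*(128*y + 80) + t*(-80*y - 50) - 168*y - 105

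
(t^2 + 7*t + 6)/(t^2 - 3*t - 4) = (t + 6)/(t - 4)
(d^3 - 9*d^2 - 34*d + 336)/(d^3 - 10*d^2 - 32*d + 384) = (d - 7)/(d - 8)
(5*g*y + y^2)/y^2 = (5*g + y)/y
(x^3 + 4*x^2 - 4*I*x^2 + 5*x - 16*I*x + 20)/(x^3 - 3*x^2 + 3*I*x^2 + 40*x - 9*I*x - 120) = (x^2 + x*(4 + I) + 4*I)/(x^2 + x*(-3 + 8*I) - 24*I)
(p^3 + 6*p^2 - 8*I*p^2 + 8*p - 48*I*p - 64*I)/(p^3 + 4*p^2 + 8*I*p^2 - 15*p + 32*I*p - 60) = (p^2 + p*(2 - 8*I) - 16*I)/(p^2 + 8*I*p - 15)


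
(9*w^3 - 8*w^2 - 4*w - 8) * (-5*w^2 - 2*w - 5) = -45*w^5 + 22*w^4 - 9*w^3 + 88*w^2 + 36*w + 40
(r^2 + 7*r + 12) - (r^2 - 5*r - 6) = 12*r + 18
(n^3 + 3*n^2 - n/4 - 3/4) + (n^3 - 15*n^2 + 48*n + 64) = 2*n^3 - 12*n^2 + 191*n/4 + 253/4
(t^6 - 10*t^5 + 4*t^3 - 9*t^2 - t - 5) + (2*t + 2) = t^6 - 10*t^5 + 4*t^3 - 9*t^2 + t - 3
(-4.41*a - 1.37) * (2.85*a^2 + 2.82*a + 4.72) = -12.5685*a^3 - 16.3407*a^2 - 24.6786*a - 6.4664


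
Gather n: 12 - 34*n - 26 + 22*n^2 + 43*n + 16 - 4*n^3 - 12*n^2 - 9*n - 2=-4*n^3 + 10*n^2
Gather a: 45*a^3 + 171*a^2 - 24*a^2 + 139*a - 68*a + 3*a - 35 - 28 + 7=45*a^3 + 147*a^2 + 74*a - 56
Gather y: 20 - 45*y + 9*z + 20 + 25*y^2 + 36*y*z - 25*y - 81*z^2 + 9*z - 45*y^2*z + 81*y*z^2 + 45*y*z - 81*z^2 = y^2*(25 - 45*z) + y*(81*z^2 + 81*z - 70) - 162*z^2 + 18*z + 40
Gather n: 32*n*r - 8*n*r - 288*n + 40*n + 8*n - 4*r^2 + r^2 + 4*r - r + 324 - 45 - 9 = n*(24*r - 240) - 3*r^2 + 3*r + 270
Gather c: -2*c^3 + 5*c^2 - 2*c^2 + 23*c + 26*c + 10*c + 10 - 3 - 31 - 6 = -2*c^3 + 3*c^2 + 59*c - 30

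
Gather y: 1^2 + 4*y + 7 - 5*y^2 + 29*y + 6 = -5*y^2 + 33*y + 14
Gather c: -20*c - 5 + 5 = -20*c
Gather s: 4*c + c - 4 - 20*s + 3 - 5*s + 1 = 5*c - 25*s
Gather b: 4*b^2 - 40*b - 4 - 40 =4*b^2 - 40*b - 44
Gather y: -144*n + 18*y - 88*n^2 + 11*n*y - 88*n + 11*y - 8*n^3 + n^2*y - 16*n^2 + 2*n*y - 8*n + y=-8*n^3 - 104*n^2 - 240*n + y*(n^2 + 13*n + 30)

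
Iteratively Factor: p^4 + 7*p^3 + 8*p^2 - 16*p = (p - 1)*(p^3 + 8*p^2 + 16*p) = p*(p - 1)*(p^2 + 8*p + 16) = p*(p - 1)*(p + 4)*(p + 4)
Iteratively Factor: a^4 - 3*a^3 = (a)*(a^3 - 3*a^2) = a*(a - 3)*(a^2) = a^2*(a - 3)*(a)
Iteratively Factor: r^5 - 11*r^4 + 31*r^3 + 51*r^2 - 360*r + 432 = (r - 3)*(r^4 - 8*r^3 + 7*r^2 + 72*r - 144) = (r - 3)*(r + 3)*(r^3 - 11*r^2 + 40*r - 48) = (r - 3)^2*(r + 3)*(r^2 - 8*r + 16) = (r - 4)*(r - 3)^2*(r + 3)*(r - 4)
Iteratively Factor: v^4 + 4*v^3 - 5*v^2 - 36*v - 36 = (v - 3)*(v^3 + 7*v^2 + 16*v + 12) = (v - 3)*(v + 3)*(v^2 + 4*v + 4) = (v - 3)*(v + 2)*(v + 3)*(v + 2)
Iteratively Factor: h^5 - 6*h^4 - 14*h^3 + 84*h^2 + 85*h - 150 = (h - 5)*(h^4 - h^3 - 19*h^2 - 11*h + 30) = (h - 5)*(h + 2)*(h^3 - 3*h^2 - 13*h + 15) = (h - 5)*(h - 1)*(h + 2)*(h^2 - 2*h - 15) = (h - 5)*(h - 1)*(h + 2)*(h + 3)*(h - 5)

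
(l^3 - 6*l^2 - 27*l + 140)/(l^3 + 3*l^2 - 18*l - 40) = (l - 7)/(l + 2)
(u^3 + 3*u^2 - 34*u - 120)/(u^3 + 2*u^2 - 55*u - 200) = (u^2 - 2*u - 24)/(u^2 - 3*u - 40)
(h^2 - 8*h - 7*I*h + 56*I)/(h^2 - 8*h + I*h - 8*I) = (h - 7*I)/(h + I)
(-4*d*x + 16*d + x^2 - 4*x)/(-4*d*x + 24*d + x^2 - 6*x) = (x - 4)/(x - 6)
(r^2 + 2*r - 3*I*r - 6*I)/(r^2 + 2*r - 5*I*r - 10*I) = (r - 3*I)/(r - 5*I)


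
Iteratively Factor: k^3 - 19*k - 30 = (k - 5)*(k^2 + 5*k + 6) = (k - 5)*(k + 2)*(k + 3)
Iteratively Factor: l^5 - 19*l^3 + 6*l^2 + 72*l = (l - 3)*(l^4 + 3*l^3 - 10*l^2 - 24*l) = (l - 3)*(l + 2)*(l^3 + l^2 - 12*l) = l*(l - 3)*(l + 2)*(l^2 + l - 12) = l*(l - 3)^2*(l + 2)*(l + 4)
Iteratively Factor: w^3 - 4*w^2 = (w - 4)*(w^2) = w*(w - 4)*(w)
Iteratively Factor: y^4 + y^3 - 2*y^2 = (y)*(y^3 + y^2 - 2*y) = y*(y + 2)*(y^2 - y) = y^2*(y + 2)*(y - 1)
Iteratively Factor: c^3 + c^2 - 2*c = (c - 1)*(c^2 + 2*c) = c*(c - 1)*(c + 2)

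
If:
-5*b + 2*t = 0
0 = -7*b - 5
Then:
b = -5/7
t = -25/14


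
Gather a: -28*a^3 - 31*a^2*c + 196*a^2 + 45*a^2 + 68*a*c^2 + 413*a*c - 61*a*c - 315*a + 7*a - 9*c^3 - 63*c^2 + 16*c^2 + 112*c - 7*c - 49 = -28*a^3 + a^2*(241 - 31*c) + a*(68*c^2 + 352*c - 308) - 9*c^3 - 47*c^2 + 105*c - 49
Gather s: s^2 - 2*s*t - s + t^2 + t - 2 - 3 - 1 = s^2 + s*(-2*t - 1) + t^2 + t - 6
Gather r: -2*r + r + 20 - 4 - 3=13 - r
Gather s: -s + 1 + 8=9 - s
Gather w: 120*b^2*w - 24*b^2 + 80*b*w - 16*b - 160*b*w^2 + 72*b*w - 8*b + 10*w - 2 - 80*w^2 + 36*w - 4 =-24*b^2 - 24*b + w^2*(-160*b - 80) + w*(120*b^2 + 152*b + 46) - 6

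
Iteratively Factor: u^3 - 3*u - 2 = (u - 2)*(u^2 + 2*u + 1) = (u - 2)*(u + 1)*(u + 1)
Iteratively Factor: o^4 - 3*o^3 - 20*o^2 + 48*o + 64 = (o - 4)*(o^3 + o^2 - 16*o - 16) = (o - 4)^2*(o^2 + 5*o + 4) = (o - 4)^2*(o + 4)*(o + 1)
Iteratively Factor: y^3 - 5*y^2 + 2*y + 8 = (y + 1)*(y^2 - 6*y + 8) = (y - 2)*(y + 1)*(y - 4)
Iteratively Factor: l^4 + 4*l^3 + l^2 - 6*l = (l + 3)*(l^3 + l^2 - 2*l) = l*(l + 3)*(l^2 + l - 2) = l*(l + 2)*(l + 3)*(l - 1)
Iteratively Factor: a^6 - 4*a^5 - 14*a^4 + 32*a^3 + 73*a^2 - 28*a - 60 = (a - 3)*(a^5 - a^4 - 17*a^3 - 19*a^2 + 16*a + 20) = (a - 3)*(a - 1)*(a^4 - 17*a^2 - 36*a - 20) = (a - 3)*(a - 1)*(a + 2)*(a^3 - 2*a^2 - 13*a - 10) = (a - 3)*(a - 1)*(a + 1)*(a + 2)*(a^2 - 3*a - 10) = (a - 3)*(a - 1)*(a + 1)*(a + 2)^2*(a - 5)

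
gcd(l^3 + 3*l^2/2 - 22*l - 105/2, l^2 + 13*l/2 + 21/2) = l^2 + 13*l/2 + 21/2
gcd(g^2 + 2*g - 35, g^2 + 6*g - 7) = g + 7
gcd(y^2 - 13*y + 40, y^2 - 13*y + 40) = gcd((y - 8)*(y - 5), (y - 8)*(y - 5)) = y^2 - 13*y + 40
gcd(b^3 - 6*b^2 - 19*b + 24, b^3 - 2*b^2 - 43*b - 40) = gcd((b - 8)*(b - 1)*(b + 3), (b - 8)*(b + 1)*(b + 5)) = b - 8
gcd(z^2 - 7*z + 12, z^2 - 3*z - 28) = 1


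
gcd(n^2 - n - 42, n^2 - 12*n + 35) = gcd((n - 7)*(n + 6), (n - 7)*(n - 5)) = n - 7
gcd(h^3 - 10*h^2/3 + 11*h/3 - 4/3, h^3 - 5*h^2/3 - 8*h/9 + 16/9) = h - 4/3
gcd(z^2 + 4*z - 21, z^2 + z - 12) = z - 3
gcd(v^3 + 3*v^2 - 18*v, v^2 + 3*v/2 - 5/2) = 1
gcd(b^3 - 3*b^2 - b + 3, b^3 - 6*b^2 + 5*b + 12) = b^2 - 2*b - 3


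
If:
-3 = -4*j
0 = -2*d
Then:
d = 0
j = 3/4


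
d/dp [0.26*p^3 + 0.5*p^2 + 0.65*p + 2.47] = 0.78*p^2 + 1.0*p + 0.65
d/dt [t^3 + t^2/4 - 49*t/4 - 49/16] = 3*t^2 + t/2 - 49/4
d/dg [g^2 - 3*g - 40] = 2*g - 3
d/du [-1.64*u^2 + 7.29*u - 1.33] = 7.29 - 3.28*u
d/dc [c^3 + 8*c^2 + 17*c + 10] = 3*c^2 + 16*c + 17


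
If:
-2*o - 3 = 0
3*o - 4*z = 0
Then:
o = -3/2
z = -9/8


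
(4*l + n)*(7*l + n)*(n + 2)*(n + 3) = 28*l^2*n^2 + 140*l^2*n + 168*l^2 + 11*l*n^3 + 55*l*n^2 + 66*l*n + n^4 + 5*n^3 + 6*n^2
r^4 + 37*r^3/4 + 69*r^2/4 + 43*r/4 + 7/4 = (r + 1/4)*(r + 1)^2*(r + 7)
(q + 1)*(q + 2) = q^2 + 3*q + 2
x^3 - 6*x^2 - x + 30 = (x - 5)*(x - 3)*(x + 2)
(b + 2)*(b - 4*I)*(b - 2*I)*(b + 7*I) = b^4 + 2*b^3 + I*b^3 + 34*b^2 + 2*I*b^2 + 68*b - 56*I*b - 112*I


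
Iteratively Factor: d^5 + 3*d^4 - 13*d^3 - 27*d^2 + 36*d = (d - 3)*(d^4 + 6*d^3 + 5*d^2 - 12*d) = (d - 3)*(d + 4)*(d^3 + 2*d^2 - 3*d) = (d - 3)*(d - 1)*(d + 4)*(d^2 + 3*d) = d*(d - 3)*(d - 1)*(d + 4)*(d + 3)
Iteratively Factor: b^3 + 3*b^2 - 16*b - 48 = (b + 4)*(b^2 - b - 12) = (b + 3)*(b + 4)*(b - 4)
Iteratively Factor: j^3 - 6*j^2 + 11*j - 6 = (j - 3)*(j^2 - 3*j + 2) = (j - 3)*(j - 2)*(j - 1)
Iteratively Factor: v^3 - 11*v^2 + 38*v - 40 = (v - 5)*(v^2 - 6*v + 8) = (v - 5)*(v - 4)*(v - 2)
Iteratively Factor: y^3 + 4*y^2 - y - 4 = (y + 4)*(y^2 - 1) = (y + 1)*(y + 4)*(y - 1)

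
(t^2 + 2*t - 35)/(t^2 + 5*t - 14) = (t - 5)/(t - 2)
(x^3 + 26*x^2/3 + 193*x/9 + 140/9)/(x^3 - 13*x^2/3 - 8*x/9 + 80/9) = (3*x^2 + 22*x + 35)/(3*x^2 - 17*x + 20)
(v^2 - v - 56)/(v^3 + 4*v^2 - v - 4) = (v^2 - v - 56)/(v^3 + 4*v^2 - v - 4)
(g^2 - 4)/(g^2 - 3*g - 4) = (4 - g^2)/(-g^2 + 3*g + 4)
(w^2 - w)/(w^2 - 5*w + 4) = w/(w - 4)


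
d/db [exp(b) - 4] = exp(b)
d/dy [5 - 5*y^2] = -10*y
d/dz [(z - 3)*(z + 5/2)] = 2*z - 1/2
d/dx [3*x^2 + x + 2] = 6*x + 1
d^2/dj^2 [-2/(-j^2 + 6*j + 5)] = 4*(j^2 - 6*j - 4*(j - 3)^2 - 5)/(-j^2 + 6*j + 5)^3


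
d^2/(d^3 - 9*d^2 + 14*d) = d/(d^2 - 9*d + 14)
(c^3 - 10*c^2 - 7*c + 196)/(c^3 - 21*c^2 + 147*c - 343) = (c + 4)/(c - 7)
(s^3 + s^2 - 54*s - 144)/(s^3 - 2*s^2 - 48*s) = (s + 3)/s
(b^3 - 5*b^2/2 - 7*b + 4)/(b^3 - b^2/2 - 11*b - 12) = (2*b - 1)/(2*b + 3)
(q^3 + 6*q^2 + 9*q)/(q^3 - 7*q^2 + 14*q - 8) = q*(q^2 + 6*q + 9)/(q^3 - 7*q^2 + 14*q - 8)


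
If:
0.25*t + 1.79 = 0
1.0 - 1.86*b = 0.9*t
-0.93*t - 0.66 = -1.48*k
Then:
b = 4.00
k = -4.05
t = -7.16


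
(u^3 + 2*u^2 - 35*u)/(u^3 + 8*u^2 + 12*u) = (u^2 + 2*u - 35)/(u^2 + 8*u + 12)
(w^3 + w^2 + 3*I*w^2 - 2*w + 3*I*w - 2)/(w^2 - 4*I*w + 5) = (w^2 + w*(1 + 2*I) + 2*I)/(w - 5*I)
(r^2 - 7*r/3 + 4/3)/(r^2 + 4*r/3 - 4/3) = (3*r^2 - 7*r + 4)/(3*r^2 + 4*r - 4)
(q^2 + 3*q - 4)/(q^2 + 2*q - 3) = (q + 4)/(q + 3)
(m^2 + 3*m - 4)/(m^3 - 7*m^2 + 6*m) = (m + 4)/(m*(m - 6))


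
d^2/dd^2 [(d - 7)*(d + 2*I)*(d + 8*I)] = 6*d - 14 + 20*I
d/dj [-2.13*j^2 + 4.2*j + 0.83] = 4.2 - 4.26*j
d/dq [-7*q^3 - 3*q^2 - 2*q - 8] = -21*q^2 - 6*q - 2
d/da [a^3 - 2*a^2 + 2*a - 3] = 3*a^2 - 4*a + 2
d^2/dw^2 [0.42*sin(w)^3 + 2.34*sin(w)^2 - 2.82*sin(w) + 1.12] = 2.505*sin(w) + 0.945*sin(3*w) + 4.68*cos(2*w)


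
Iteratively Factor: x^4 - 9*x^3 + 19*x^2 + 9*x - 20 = (x + 1)*(x^3 - 10*x^2 + 29*x - 20) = (x - 4)*(x + 1)*(x^2 - 6*x + 5) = (x - 5)*(x - 4)*(x + 1)*(x - 1)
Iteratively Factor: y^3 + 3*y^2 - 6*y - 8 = (y - 2)*(y^2 + 5*y + 4) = (y - 2)*(y + 4)*(y + 1)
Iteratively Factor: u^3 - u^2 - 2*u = (u - 2)*(u^2 + u) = u*(u - 2)*(u + 1)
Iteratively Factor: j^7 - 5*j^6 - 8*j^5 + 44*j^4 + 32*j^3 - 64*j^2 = (j + 2)*(j^6 - 7*j^5 + 6*j^4 + 32*j^3 - 32*j^2) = (j - 4)*(j + 2)*(j^5 - 3*j^4 - 6*j^3 + 8*j^2) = (j - 4)*(j - 1)*(j + 2)*(j^4 - 2*j^3 - 8*j^2) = j*(j - 4)*(j - 1)*(j + 2)*(j^3 - 2*j^2 - 8*j) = j^2*(j - 4)*(j - 1)*(j + 2)*(j^2 - 2*j - 8) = j^2*(j - 4)^2*(j - 1)*(j + 2)*(j + 2)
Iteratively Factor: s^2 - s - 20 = (s - 5)*(s + 4)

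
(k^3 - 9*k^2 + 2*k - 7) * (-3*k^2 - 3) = -3*k^5 + 27*k^4 - 9*k^3 + 48*k^2 - 6*k + 21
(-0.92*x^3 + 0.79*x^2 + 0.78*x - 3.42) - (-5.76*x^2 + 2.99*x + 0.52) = -0.92*x^3 + 6.55*x^2 - 2.21*x - 3.94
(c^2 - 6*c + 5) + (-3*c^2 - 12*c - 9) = -2*c^2 - 18*c - 4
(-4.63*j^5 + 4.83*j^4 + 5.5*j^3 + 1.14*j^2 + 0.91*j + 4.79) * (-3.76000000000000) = 17.4088*j^5 - 18.1608*j^4 - 20.68*j^3 - 4.2864*j^2 - 3.4216*j - 18.0104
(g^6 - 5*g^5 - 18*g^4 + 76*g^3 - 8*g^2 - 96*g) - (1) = g^6 - 5*g^5 - 18*g^4 + 76*g^3 - 8*g^2 - 96*g - 1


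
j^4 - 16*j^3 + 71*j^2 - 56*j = j*(j - 8)*(j - 7)*(j - 1)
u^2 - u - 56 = (u - 8)*(u + 7)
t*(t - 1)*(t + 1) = t^3 - t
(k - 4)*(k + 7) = k^2 + 3*k - 28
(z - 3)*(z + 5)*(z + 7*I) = z^3 + 2*z^2 + 7*I*z^2 - 15*z + 14*I*z - 105*I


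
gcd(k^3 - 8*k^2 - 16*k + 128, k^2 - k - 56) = k - 8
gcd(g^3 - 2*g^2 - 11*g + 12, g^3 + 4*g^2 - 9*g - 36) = g + 3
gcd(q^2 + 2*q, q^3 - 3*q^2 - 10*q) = q^2 + 2*q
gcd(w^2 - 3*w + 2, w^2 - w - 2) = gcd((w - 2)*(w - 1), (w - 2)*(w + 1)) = w - 2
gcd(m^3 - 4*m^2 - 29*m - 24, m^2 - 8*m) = m - 8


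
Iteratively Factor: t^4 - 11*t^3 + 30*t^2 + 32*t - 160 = (t + 2)*(t^3 - 13*t^2 + 56*t - 80) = (t - 4)*(t + 2)*(t^2 - 9*t + 20) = (t - 5)*(t - 4)*(t + 2)*(t - 4)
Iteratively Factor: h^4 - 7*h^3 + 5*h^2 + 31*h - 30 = (h - 3)*(h^3 - 4*h^2 - 7*h + 10) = (h - 5)*(h - 3)*(h^2 + h - 2) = (h - 5)*(h - 3)*(h + 2)*(h - 1)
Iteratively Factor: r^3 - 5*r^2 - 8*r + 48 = (r + 3)*(r^2 - 8*r + 16) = (r - 4)*(r + 3)*(r - 4)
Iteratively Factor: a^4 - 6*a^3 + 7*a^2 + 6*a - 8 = (a - 4)*(a^3 - 2*a^2 - a + 2) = (a - 4)*(a - 1)*(a^2 - a - 2) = (a - 4)*(a - 2)*(a - 1)*(a + 1)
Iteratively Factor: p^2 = (p)*(p)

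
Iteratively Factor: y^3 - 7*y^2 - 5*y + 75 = (y - 5)*(y^2 - 2*y - 15) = (y - 5)*(y + 3)*(y - 5)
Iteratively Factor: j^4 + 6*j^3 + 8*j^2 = (j + 2)*(j^3 + 4*j^2) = (j + 2)*(j + 4)*(j^2) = j*(j + 2)*(j + 4)*(j)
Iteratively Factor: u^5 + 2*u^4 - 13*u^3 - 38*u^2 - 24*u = (u + 1)*(u^4 + u^3 - 14*u^2 - 24*u) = u*(u + 1)*(u^3 + u^2 - 14*u - 24) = u*(u + 1)*(u + 3)*(u^2 - 2*u - 8) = u*(u + 1)*(u + 2)*(u + 3)*(u - 4)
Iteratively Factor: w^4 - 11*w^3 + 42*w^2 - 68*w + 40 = (w - 2)*(w^3 - 9*w^2 + 24*w - 20) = (w - 2)^2*(w^2 - 7*w + 10) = (w - 5)*(w - 2)^2*(w - 2)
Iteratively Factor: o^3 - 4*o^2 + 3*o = (o - 1)*(o^2 - 3*o) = o*(o - 1)*(o - 3)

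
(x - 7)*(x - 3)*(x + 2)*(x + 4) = x^4 - 4*x^3 - 31*x^2 + 46*x + 168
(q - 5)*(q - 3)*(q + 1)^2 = q^4 - 6*q^3 + 22*q + 15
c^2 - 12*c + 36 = (c - 6)^2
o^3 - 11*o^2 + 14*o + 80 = (o - 8)*(o - 5)*(o + 2)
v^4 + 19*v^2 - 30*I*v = v*(v - 3*I)*(v - 2*I)*(v + 5*I)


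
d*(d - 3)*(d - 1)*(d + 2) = d^4 - 2*d^3 - 5*d^2 + 6*d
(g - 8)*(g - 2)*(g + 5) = g^3 - 5*g^2 - 34*g + 80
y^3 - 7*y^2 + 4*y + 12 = (y - 6)*(y - 2)*(y + 1)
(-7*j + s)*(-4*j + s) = 28*j^2 - 11*j*s + s^2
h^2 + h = h*(h + 1)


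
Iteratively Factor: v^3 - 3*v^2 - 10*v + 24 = (v - 4)*(v^2 + v - 6) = (v - 4)*(v + 3)*(v - 2)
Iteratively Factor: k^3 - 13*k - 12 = (k + 1)*(k^2 - k - 12) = (k - 4)*(k + 1)*(k + 3)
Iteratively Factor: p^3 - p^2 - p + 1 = (p - 1)*(p^2 - 1) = (p - 1)*(p + 1)*(p - 1)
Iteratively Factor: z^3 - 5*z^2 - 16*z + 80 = (z - 4)*(z^2 - z - 20) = (z - 5)*(z - 4)*(z + 4)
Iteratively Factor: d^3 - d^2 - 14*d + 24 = (d - 3)*(d^2 + 2*d - 8) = (d - 3)*(d + 4)*(d - 2)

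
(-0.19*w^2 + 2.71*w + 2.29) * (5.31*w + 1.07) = -1.0089*w^3 + 14.1868*w^2 + 15.0596*w + 2.4503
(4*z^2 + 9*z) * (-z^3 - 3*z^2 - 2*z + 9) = -4*z^5 - 21*z^4 - 35*z^3 + 18*z^2 + 81*z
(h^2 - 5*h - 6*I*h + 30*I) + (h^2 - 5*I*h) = 2*h^2 - 5*h - 11*I*h + 30*I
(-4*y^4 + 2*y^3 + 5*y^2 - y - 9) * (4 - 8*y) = 32*y^5 - 32*y^4 - 32*y^3 + 28*y^2 + 68*y - 36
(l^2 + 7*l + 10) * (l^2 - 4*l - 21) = l^4 + 3*l^3 - 39*l^2 - 187*l - 210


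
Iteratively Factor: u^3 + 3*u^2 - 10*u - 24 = (u + 4)*(u^2 - u - 6) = (u + 2)*(u + 4)*(u - 3)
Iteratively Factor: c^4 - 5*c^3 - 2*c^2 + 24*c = (c + 2)*(c^3 - 7*c^2 + 12*c) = c*(c + 2)*(c^2 - 7*c + 12) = c*(c - 4)*(c + 2)*(c - 3)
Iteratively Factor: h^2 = (h)*(h)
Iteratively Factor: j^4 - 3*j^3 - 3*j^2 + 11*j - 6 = (j + 2)*(j^3 - 5*j^2 + 7*j - 3) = (j - 1)*(j + 2)*(j^2 - 4*j + 3) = (j - 1)^2*(j + 2)*(j - 3)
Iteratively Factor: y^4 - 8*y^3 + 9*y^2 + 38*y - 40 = (y + 2)*(y^3 - 10*y^2 + 29*y - 20) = (y - 5)*(y + 2)*(y^2 - 5*y + 4) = (y - 5)*(y - 1)*(y + 2)*(y - 4)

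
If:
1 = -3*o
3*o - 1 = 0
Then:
No Solution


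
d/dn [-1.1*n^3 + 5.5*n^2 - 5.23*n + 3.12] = -3.3*n^2 + 11.0*n - 5.23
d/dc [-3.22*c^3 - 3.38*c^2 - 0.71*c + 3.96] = -9.66*c^2 - 6.76*c - 0.71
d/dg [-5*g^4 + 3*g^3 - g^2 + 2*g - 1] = -20*g^3 + 9*g^2 - 2*g + 2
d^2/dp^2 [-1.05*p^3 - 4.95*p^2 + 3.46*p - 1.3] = -6.3*p - 9.9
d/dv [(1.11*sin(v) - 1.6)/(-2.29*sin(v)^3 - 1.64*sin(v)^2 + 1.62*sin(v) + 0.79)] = (5.0838*sin(v)^3 - 9.1716*sin(v)^2 - 5.248*sin(v) + 3.4689)*cos(v)/(5.2441*sin(v)^6 + 7.5112*sin(v)^5 - 4.73*sin(v)^4 - 8.9318*sin(v)^3 + 0.0332000000000003*sin(v)^2 + 2.5596*sin(v) + 0.6241)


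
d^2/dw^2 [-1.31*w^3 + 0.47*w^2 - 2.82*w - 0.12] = 0.94 - 7.86*w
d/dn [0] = 0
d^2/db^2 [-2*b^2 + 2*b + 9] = -4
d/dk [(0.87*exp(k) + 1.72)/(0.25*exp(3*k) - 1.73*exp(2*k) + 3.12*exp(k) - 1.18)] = (-0.435*exp(3*k) + 0.2151*exp(2*k) + 5.9512*exp(k) - 6.393)*exp(k)/(0.0625*exp(6*k) - 0.865*exp(5*k) + 4.5529*exp(4*k) - 11.3852*exp(3*k) + 13.8172*exp(2*k) - 7.3632*exp(k) + 1.3924)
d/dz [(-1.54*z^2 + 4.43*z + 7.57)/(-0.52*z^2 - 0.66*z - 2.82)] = (3.32*z^2 + 16.5584*z - 7.4964)/(0.2704*z^4 + 0.6864*z^3 + 3.3684*z^2 + 3.7224*z + 7.9524)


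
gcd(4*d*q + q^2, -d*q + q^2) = q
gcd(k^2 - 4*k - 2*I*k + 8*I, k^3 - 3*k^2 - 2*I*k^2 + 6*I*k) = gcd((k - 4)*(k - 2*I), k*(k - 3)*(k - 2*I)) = k - 2*I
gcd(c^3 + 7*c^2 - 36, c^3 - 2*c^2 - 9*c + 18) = c^2 + c - 6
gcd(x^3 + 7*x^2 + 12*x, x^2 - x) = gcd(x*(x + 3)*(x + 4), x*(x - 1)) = x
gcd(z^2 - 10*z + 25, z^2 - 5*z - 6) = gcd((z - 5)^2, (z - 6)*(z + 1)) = 1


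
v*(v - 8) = v^2 - 8*v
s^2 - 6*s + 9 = (s - 3)^2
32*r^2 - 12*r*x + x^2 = (-8*r + x)*(-4*r + x)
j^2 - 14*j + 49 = (j - 7)^2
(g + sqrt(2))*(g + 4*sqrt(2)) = g^2 + 5*sqrt(2)*g + 8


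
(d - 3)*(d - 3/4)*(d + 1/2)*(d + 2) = d^4 - 5*d^3/4 - 49*d^2/8 + 15*d/8 + 9/4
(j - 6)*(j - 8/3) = j^2 - 26*j/3 + 16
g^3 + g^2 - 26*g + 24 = (g - 4)*(g - 1)*(g + 6)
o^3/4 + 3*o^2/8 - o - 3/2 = (o/4 + 1/2)*(o - 2)*(o + 3/2)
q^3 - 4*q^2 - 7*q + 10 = (q - 5)*(q - 1)*(q + 2)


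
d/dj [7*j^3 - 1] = 21*j^2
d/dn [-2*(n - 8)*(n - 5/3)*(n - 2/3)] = -6*n^2 + 124*n/3 - 356/9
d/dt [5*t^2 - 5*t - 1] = 10*t - 5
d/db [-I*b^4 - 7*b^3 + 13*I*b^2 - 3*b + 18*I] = -4*I*b^3 - 21*b^2 + 26*I*b - 3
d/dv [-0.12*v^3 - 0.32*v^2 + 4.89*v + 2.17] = -0.36*v^2 - 0.64*v + 4.89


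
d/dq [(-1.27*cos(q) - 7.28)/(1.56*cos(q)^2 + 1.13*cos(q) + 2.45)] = (1.9812*sin(q)^2 - 22.7136*cos(q) - 7.0961)*sin(q)/(1.56*cos(q)^2 + 1.13*cos(q) + 2.45)^2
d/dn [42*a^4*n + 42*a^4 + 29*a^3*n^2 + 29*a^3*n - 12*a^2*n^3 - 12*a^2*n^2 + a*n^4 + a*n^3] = a*(42*a^3 + 58*a^2*n + 29*a^2 - 36*a*n^2 - 24*a*n + 4*n^3 + 3*n^2)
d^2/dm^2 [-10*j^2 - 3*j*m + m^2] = 2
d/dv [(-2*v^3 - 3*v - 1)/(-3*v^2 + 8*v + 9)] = (6*v^4 - 32*v^3 - 63*v^2 - 6*v - 19)/(9*v^4 - 48*v^3 + 10*v^2 + 144*v + 81)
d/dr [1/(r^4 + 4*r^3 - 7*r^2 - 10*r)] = 2*(-2*r^3 - 6*r^2 + 7*r + 5)/(r^2*(r^3 + 4*r^2 - 7*r - 10)^2)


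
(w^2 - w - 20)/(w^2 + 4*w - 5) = (w^2 - w - 20)/(w^2 + 4*w - 5)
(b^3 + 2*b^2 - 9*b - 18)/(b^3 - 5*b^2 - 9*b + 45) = (b + 2)/(b - 5)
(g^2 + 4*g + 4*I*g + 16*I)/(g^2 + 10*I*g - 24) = (g + 4)/(g + 6*I)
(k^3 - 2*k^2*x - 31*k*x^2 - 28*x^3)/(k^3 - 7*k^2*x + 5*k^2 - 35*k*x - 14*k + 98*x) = (k^2 + 5*k*x + 4*x^2)/(k^2 + 5*k - 14)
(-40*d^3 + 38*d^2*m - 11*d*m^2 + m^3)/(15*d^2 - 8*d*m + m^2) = (-8*d^2 + 6*d*m - m^2)/(3*d - m)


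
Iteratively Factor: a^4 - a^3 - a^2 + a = (a - 1)*(a^3 - a) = a*(a - 1)*(a^2 - 1) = a*(a - 1)^2*(a + 1)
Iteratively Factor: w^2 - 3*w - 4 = (w + 1)*(w - 4)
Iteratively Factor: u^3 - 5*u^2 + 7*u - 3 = (u - 1)*(u^2 - 4*u + 3) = (u - 3)*(u - 1)*(u - 1)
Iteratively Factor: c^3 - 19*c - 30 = (c - 5)*(c^2 + 5*c + 6) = (c - 5)*(c + 2)*(c + 3)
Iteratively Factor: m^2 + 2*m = (m)*(m + 2)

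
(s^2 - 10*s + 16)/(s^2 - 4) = (s - 8)/(s + 2)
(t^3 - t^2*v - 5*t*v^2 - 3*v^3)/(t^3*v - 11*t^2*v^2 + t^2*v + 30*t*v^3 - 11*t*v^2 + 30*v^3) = (t^3 - t^2*v - 5*t*v^2 - 3*v^3)/(v*(t^3 - 11*t^2*v + t^2 + 30*t*v^2 - 11*t*v + 30*v^2))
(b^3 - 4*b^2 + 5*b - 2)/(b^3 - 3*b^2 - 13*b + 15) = (b^2 - 3*b + 2)/(b^2 - 2*b - 15)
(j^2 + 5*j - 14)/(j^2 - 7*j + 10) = (j + 7)/(j - 5)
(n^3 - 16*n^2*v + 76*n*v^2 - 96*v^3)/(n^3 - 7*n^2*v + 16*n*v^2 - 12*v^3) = (n^2 - 14*n*v + 48*v^2)/(n^2 - 5*n*v + 6*v^2)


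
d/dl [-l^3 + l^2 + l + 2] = -3*l^2 + 2*l + 1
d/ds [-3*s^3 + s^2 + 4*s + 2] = -9*s^2 + 2*s + 4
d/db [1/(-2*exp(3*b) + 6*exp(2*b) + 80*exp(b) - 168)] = (3*exp(2*b) - 6*exp(b) - 40)*exp(b)/(2*(exp(3*b) - 3*exp(2*b) - 40*exp(b) + 84)^2)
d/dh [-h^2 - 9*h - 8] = -2*h - 9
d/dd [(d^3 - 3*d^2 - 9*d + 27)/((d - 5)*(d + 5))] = (d^4 - 66*d^2 + 96*d + 225)/(d^4 - 50*d^2 + 625)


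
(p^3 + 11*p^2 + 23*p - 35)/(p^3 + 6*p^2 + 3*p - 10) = (p + 7)/(p + 2)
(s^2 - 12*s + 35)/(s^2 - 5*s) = (s - 7)/s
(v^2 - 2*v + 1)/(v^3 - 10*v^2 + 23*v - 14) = (v - 1)/(v^2 - 9*v + 14)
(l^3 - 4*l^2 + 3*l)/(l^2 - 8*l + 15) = l*(l - 1)/(l - 5)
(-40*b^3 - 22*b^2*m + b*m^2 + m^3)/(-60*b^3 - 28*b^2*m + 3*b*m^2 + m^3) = (4*b + m)/(6*b + m)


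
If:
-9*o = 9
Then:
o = -1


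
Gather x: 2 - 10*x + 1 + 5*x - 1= 2 - 5*x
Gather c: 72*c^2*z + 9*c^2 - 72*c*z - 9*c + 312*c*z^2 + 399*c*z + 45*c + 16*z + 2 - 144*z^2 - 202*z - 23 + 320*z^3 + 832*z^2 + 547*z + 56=c^2*(72*z + 9) + c*(312*z^2 + 327*z + 36) + 320*z^3 + 688*z^2 + 361*z + 35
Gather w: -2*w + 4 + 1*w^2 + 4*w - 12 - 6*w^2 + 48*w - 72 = -5*w^2 + 50*w - 80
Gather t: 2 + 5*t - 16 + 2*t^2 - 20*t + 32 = 2*t^2 - 15*t + 18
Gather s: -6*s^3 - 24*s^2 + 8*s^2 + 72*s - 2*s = -6*s^3 - 16*s^2 + 70*s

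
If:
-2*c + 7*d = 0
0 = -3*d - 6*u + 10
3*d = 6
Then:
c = 7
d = 2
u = 2/3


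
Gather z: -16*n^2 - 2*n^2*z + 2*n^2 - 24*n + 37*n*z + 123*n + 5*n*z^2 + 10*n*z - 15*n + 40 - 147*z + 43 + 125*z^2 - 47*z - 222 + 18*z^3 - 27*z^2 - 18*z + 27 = -14*n^2 + 84*n + 18*z^3 + z^2*(5*n + 98) + z*(-2*n^2 + 47*n - 212) - 112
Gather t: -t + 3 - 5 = -t - 2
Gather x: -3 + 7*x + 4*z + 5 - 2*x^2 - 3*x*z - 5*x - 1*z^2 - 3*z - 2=-2*x^2 + x*(2 - 3*z) - z^2 + z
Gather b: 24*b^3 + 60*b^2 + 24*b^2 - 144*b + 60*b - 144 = 24*b^3 + 84*b^2 - 84*b - 144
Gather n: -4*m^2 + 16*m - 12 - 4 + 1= -4*m^2 + 16*m - 15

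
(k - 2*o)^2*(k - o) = k^3 - 5*k^2*o + 8*k*o^2 - 4*o^3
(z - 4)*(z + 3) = z^2 - z - 12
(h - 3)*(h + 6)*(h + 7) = h^3 + 10*h^2 + 3*h - 126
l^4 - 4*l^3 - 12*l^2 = l^2*(l - 6)*(l + 2)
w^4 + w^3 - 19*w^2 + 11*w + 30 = (w - 3)*(w - 2)*(w + 1)*(w + 5)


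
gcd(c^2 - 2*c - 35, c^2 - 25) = c + 5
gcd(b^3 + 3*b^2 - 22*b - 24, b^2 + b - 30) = b + 6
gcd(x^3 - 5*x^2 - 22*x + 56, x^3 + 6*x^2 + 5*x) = 1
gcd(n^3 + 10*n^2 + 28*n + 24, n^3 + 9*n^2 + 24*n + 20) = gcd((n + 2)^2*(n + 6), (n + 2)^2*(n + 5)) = n^2 + 4*n + 4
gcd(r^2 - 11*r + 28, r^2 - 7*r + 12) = r - 4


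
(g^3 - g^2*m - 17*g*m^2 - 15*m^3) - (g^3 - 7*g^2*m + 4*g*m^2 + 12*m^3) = 6*g^2*m - 21*g*m^2 - 27*m^3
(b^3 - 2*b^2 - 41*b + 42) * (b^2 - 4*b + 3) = b^5 - 6*b^4 - 30*b^3 + 200*b^2 - 291*b + 126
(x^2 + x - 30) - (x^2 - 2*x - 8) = 3*x - 22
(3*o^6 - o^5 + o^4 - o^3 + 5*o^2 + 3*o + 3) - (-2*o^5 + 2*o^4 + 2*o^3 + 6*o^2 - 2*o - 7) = 3*o^6 + o^5 - o^4 - 3*o^3 - o^2 + 5*o + 10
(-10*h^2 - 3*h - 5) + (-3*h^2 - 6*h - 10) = -13*h^2 - 9*h - 15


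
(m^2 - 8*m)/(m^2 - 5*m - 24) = m/(m + 3)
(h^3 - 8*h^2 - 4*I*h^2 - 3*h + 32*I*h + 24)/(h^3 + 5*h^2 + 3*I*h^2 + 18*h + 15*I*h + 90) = (h^2 - h*(8 + I) + 8*I)/(h^2 + h*(5 + 6*I) + 30*I)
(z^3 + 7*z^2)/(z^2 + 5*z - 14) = z^2/(z - 2)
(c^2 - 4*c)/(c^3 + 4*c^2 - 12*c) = (c - 4)/(c^2 + 4*c - 12)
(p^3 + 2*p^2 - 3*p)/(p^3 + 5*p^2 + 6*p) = (p - 1)/(p + 2)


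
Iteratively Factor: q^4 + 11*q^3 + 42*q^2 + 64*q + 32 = (q + 1)*(q^3 + 10*q^2 + 32*q + 32) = (q + 1)*(q + 4)*(q^2 + 6*q + 8) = (q + 1)*(q + 4)^2*(q + 2)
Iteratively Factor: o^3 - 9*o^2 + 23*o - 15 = (o - 3)*(o^2 - 6*o + 5) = (o - 3)*(o - 1)*(o - 5)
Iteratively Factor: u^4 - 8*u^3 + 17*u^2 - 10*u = (u - 5)*(u^3 - 3*u^2 + 2*u) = u*(u - 5)*(u^2 - 3*u + 2) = u*(u - 5)*(u - 2)*(u - 1)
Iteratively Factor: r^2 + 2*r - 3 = (r - 1)*(r + 3)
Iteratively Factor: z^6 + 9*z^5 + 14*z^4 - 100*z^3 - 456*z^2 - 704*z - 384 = (z + 2)*(z^5 + 7*z^4 - 100*z^2 - 256*z - 192) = (z + 2)^2*(z^4 + 5*z^3 - 10*z^2 - 80*z - 96) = (z + 2)^2*(z + 3)*(z^3 + 2*z^2 - 16*z - 32) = (z + 2)^3*(z + 3)*(z^2 - 16) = (z - 4)*(z + 2)^3*(z + 3)*(z + 4)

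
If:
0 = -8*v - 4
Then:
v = -1/2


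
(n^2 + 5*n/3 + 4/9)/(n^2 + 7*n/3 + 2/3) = (n + 4/3)/(n + 2)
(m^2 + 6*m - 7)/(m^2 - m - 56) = (m - 1)/(m - 8)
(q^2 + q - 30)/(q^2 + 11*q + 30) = (q - 5)/(q + 5)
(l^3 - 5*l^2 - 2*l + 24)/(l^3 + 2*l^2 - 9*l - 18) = (l - 4)/(l + 3)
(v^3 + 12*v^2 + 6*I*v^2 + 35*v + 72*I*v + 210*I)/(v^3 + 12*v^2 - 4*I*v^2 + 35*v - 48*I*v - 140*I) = (v + 6*I)/(v - 4*I)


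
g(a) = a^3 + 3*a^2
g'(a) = 3*a^2 + 6*a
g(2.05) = 21.22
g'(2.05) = 24.91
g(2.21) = 25.45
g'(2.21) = 27.91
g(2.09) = 22.23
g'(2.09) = 25.64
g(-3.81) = -11.76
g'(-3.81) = 20.69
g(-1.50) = 3.38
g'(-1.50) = -2.25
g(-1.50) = 3.38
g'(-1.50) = -2.25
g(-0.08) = 0.02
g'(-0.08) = -0.46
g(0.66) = 1.59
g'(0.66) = 5.27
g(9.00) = 972.00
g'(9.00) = 297.00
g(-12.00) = -1296.00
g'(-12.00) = 360.00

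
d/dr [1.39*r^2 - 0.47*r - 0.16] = 2.78*r - 0.47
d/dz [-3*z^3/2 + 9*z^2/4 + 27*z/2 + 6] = -9*z^2/2 + 9*z/2 + 27/2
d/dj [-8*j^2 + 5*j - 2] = 5 - 16*j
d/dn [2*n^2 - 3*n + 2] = 4*n - 3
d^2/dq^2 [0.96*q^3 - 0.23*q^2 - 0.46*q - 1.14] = 5.76*q - 0.46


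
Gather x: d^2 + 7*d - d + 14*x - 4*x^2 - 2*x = d^2 + 6*d - 4*x^2 + 12*x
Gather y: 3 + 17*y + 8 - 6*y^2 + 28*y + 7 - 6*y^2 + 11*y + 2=-12*y^2 + 56*y + 20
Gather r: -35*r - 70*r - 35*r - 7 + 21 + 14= 28 - 140*r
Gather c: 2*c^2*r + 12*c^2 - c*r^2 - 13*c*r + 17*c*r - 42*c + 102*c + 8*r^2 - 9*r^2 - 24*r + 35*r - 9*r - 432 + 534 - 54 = c^2*(2*r + 12) + c*(-r^2 + 4*r + 60) - r^2 + 2*r + 48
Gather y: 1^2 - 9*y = 1 - 9*y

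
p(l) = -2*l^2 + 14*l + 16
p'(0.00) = 14.00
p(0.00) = 16.00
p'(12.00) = -34.00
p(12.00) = -104.00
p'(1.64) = 7.44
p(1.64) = 33.58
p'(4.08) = -2.32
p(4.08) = 39.83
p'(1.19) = 9.24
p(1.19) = 29.83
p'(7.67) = -16.68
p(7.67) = 5.72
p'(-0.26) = 15.04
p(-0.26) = 12.22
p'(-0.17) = 14.68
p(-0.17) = 13.56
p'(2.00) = 6.00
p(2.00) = 36.00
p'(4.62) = -4.48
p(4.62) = 37.99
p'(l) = 14 - 4*l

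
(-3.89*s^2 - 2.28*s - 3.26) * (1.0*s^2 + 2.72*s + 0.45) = -3.89*s^4 - 12.8608*s^3 - 11.2121*s^2 - 9.8932*s - 1.467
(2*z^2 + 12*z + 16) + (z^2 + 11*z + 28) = 3*z^2 + 23*z + 44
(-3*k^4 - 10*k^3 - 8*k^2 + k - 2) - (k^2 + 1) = -3*k^4 - 10*k^3 - 9*k^2 + k - 3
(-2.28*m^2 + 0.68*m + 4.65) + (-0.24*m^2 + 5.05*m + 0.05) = -2.52*m^2 + 5.73*m + 4.7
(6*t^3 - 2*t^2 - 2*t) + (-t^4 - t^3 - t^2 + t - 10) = -t^4 + 5*t^3 - 3*t^2 - t - 10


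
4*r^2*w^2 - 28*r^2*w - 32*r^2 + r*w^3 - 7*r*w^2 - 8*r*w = (4*r + w)*(w - 8)*(r*w + r)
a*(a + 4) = a^2 + 4*a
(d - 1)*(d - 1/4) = d^2 - 5*d/4 + 1/4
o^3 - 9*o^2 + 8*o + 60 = (o - 6)*(o - 5)*(o + 2)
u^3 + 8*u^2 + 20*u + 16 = (u + 2)^2*(u + 4)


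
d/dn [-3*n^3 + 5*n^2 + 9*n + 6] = -9*n^2 + 10*n + 9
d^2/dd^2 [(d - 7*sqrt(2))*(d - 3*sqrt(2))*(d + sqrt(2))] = 6*d - 18*sqrt(2)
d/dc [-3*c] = -3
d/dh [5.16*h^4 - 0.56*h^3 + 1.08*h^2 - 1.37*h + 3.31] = 20.64*h^3 - 1.68*h^2 + 2.16*h - 1.37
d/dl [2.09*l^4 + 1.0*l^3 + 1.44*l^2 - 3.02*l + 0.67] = 8.36*l^3 + 3.0*l^2 + 2.88*l - 3.02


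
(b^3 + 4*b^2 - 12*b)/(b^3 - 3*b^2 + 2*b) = (b + 6)/(b - 1)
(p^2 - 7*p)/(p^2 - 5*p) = (p - 7)/(p - 5)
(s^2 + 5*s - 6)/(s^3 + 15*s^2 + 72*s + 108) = (s - 1)/(s^2 + 9*s + 18)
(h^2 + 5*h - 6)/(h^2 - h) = (h + 6)/h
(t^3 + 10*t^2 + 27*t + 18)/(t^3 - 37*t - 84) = (t^2 + 7*t + 6)/(t^2 - 3*t - 28)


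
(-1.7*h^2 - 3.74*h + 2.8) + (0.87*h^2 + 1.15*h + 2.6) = -0.83*h^2 - 2.59*h + 5.4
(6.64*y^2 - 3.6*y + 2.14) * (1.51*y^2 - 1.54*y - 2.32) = 10.0264*y^4 - 15.6616*y^3 - 6.6294*y^2 + 5.0564*y - 4.9648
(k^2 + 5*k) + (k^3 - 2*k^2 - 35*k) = k^3 - k^2 - 30*k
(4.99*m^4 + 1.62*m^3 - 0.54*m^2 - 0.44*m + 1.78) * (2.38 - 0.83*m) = -4.1417*m^5 + 10.5316*m^4 + 4.3038*m^3 - 0.92*m^2 - 2.5246*m + 4.2364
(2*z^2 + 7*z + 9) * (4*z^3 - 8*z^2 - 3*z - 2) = 8*z^5 + 12*z^4 - 26*z^3 - 97*z^2 - 41*z - 18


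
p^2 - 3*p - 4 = (p - 4)*(p + 1)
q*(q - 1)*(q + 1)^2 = q^4 + q^3 - q^2 - q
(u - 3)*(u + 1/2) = u^2 - 5*u/2 - 3/2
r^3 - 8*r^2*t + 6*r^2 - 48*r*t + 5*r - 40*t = (r + 1)*(r + 5)*(r - 8*t)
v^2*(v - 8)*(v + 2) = v^4 - 6*v^3 - 16*v^2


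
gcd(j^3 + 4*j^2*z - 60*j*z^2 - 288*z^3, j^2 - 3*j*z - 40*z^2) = -j + 8*z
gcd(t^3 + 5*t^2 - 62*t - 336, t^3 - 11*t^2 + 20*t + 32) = t - 8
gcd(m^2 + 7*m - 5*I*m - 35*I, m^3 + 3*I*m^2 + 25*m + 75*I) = m - 5*I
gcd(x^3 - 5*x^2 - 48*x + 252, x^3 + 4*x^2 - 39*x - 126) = x^2 + x - 42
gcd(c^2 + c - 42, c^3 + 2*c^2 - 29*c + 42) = c + 7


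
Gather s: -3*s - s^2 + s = -s^2 - 2*s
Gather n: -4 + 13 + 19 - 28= 0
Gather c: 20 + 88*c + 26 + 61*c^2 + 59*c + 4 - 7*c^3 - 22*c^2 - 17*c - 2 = -7*c^3 + 39*c^2 + 130*c + 48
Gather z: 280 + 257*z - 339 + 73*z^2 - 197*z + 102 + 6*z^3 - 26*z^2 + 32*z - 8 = 6*z^3 + 47*z^2 + 92*z + 35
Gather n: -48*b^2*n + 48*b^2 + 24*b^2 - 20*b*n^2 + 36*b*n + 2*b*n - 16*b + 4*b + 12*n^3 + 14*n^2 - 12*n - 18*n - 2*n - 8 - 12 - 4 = 72*b^2 - 12*b + 12*n^3 + n^2*(14 - 20*b) + n*(-48*b^2 + 38*b - 32) - 24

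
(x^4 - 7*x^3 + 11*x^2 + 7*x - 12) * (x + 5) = x^5 - 2*x^4 - 24*x^3 + 62*x^2 + 23*x - 60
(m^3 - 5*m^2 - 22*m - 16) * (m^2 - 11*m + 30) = m^5 - 16*m^4 + 63*m^3 + 76*m^2 - 484*m - 480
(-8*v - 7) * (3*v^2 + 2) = -24*v^3 - 21*v^2 - 16*v - 14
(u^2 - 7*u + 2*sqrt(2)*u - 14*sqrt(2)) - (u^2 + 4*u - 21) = -11*u + 2*sqrt(2)*u - 14*sqrt(2) + 21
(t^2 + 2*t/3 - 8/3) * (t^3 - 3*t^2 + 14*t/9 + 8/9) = t^5 - 7*t^4/3 - 28*t^3/9 + 268*t^2/27 - 32*t/9 - 64/27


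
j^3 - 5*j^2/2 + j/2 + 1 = (j - 2)*(j - 1)*(j + 1/2)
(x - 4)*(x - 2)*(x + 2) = x^3 - 4*x^2 - 4*x + 16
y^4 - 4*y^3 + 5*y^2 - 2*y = y*(y - 2)*(y - 1)^2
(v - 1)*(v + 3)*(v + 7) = v^3 + 9*v^2 + 11*v - 21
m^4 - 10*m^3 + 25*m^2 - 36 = (m - 6)*(m - 3)*(m - 2)*(m + 1)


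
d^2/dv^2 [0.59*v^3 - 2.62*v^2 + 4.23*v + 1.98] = 3.54*v - 5.24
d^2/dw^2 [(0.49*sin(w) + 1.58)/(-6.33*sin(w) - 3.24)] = (53.259354*sin(w)^2 - 27.260712*sin(w) - 106.518708)/(253.636137*sin(w)^3 + 389.469708*sin(w)^2 + 199.349424*sin(w) + 34.012224)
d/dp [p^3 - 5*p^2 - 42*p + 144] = 3*p^2 - 10*p - 42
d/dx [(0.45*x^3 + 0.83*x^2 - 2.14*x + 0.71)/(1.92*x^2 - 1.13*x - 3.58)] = (0.864*x^4 - 1.017*x^3 - 1.6621*x^2 - 8.6692*x + 8.4635)/(3.6864*x^4 - 4.3392*x^3 - 12.4703*x^2 + 8.0908*x + 12.8164)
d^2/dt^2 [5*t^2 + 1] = 10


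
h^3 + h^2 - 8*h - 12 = (h - 3)*(h + 2)^2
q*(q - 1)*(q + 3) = q^3 + 2*q^2 - 3*q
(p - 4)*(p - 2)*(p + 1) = p^3 - 5*p^2 + 2*p + 8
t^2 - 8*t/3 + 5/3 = (t - 5/3)*(t - 1)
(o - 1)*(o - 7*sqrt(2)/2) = o^2 - 7*sqrt(2)*o/2 - o + 7*sqrt(2)/2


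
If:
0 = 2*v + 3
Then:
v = -3/2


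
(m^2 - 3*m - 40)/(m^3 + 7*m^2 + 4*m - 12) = (m^2 - 3*m - 40)/(m^3 + 7*m^2 + 4*m - 12)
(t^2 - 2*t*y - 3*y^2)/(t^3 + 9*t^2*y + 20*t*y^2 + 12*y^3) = (t - 3*y)/(t^2 + 8*t*y + 12*y^2)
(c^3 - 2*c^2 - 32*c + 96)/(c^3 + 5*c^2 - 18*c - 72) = (c - 4)/(c + 3)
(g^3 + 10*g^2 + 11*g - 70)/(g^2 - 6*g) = (g^3 + 10*g^2 + 11*g - 70)/(g*(g - 6))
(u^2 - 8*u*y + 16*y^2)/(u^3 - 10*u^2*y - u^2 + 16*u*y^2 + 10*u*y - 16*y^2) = (u^2 - 8*u*y + 16*y^2)/(u^3 - 10*u^2*y - u^2 + 16*u*y^2 + 10*u*y - 16*y^2)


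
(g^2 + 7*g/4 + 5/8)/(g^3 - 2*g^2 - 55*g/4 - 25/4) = (4*g + 5)/(2*(2*g^2 - 5*g - 25))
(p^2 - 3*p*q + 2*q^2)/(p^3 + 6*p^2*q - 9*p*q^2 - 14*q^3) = (p - q)/(p^2 + 8*p*q + 7*q^2)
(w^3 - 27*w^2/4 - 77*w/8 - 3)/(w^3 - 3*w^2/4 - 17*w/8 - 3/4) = (w - 8)/(w - 2)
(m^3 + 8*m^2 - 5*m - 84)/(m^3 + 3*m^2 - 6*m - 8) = (m^2 + 4*m - 21)/(m^2 - m - 2)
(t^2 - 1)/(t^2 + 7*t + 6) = (t - 1)/(t + 6)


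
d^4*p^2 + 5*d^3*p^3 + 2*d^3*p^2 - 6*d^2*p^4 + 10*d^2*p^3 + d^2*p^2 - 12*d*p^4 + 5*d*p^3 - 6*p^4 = (d - p)*(d + 6*p)*(d*p + p)^2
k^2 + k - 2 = (k - 1)*(k + 2)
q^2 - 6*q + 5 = (q - 5)*(q - 1)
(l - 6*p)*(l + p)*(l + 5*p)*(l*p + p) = l^4*p + l^3*p - 31*l^2*p^3 - 30*l*p^4 - 31*l*p^3 - 30*p^4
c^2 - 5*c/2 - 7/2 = (c - 7/2)*(c + 1)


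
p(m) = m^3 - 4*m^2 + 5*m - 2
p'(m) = 3*m^2 - 8*m + 5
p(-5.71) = -347.14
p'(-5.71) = 148.49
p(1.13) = -0.01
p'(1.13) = -0.21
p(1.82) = -0.12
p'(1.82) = 0.38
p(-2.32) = -47.62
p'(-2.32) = 39.71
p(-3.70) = -125.91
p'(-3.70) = 75.67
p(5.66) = 79.48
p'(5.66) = 55.83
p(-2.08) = -38.70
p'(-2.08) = 34.62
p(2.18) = 0.25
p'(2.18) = 1.82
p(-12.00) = -2366.00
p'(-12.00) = 533.00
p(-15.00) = -4352.00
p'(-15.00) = 800.00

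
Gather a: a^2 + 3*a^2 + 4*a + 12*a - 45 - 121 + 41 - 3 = 4*a^2 + 16*a - 128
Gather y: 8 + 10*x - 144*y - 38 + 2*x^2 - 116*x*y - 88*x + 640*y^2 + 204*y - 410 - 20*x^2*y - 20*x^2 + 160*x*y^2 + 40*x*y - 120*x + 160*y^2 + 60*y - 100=-18*x^2 - 198*x + y^2*(160*x + 800) + y*(-20*x^2 - 76*x + 120) - 540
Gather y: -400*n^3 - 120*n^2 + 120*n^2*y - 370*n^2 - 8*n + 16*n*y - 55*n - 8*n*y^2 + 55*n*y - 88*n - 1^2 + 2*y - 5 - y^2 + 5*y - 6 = -400*n^3 - 490*n^2 - 151*n + y^2*(-8*n - 1) + y*(120*n^2 + 71*n + 7) - 12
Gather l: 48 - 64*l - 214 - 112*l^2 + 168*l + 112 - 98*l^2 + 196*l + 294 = -210*l^2 + 300*l + 240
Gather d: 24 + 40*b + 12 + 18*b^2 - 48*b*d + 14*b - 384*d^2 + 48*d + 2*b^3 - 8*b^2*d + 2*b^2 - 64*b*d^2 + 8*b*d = 2*b^3 + 20*b^2 + 54*b + d^2*(-64*b - 384) + d*(-8*b^2 - 40*b + 48) + 36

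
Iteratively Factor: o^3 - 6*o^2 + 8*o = (o)*(o^2 - 6*o + 8) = o*(o - 4)*(o - 2)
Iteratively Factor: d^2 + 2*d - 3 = (d - 1)*(d + 3)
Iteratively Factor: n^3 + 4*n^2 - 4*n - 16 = (n + 2)*(n^2 + 2*n - 8) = (n - 2)*(n + 2)*(n + 4)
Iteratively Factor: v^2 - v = (v - 1)*(v)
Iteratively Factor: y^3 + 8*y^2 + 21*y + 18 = (y + 3)*(y^2 + 5*y + 6) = (y + 2)*(y + 3)*(y + 3)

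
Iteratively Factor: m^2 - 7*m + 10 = (m - 2)*(m - 5)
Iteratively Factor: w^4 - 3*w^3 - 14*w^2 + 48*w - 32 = (w - 1)*(w^3 - 2*w^2 - 16*w + 32) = (w - 2)*(w - 1)*(w^2 - 16) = (w - 4)*(w - 2)*(w - 1)*(w + 4)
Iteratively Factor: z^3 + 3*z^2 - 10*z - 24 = (z - 3)*(z^2 + 6*z + 8) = (z - 3)*(z + 4)*(z + 2)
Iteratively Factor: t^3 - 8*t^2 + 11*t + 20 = (t - 4)*(t^2 - 4*t - 5) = (t - 4)*(t + 1)*(t - 5)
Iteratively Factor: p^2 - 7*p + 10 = (p - 2)*(p - 5)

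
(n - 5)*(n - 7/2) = n^2 - 17*n/2 + 35/2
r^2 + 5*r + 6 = (r + 2)*(r + 3)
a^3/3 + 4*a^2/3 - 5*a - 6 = (a/3 + 1/3)*(a - 3)*(a + 6)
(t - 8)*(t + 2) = t^2 - 6*t - 16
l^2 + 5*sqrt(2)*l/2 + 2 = (l + sqrt(2)/2)*(l + 2*sqrt(2))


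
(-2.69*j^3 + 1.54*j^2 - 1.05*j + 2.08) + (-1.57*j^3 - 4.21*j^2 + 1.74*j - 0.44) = -4.26*j^3 - 2.67*j^2 + 0.69*j + 1.64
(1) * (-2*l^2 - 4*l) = -2*l^2 - 4*l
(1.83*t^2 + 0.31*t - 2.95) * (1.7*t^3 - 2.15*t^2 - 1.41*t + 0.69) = 3.111*t^5 - 3.4075*t^4 - 8.2618*t^3 + 7.1681*t^2 + 4.3734*t - 2.0355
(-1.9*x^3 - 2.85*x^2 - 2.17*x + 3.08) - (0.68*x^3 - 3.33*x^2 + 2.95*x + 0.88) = -2.58*x^3 + 0.48*x^2 - 5.12*x + 2.2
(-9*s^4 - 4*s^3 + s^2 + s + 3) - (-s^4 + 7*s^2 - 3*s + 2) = -8*s^4 - 4*s^3 - 6*s^2 + 4*s + 1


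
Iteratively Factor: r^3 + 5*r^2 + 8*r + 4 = (r + 1)*(r^2 + 4*r + 4) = (r + 1)*(r + 2)*(r + 2)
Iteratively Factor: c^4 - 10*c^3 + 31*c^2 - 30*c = (c - 3)*(c^3 - 7*c^2 + 10*c) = c*(c - 3)*(c^2 - 7*c + 10) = c*(c - 3)*(c - 2)*(c - 5)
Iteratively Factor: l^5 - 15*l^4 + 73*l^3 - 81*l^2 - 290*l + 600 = (l - 5)*(l^4 - 10*l^3 + 23*l^2 + 34*l - 120) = (l - 5)*(l - 4)*(l^3 - 6*l^2 - l + 30) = (l - 5)*(l - 4)*(l - 3)*(l^2 - 3*l - 10) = (l - 5)^2*(l - 4)*(l - 3)*(l + 2)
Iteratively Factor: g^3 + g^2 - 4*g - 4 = (g + 2)*(g^2 - g - 2) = (g + 1)*(g + 2)*(g - 2)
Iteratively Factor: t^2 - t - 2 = (t + 1)*(t - 2)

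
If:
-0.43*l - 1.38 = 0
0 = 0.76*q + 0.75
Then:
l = -3.21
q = -0.99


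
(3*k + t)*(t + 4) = 3*k*t + 12*k + t^2 + 4*t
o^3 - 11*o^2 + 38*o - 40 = (o - 5)*(o - 4)*(o - 2)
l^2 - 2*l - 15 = (l - 5)*(l + 3)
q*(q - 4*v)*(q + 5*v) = q^3 + q^2*v - 20*q*v^2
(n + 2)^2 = n^2 + 4*n + 4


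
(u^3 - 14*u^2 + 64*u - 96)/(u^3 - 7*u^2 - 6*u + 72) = (u - 4)/(u + 3)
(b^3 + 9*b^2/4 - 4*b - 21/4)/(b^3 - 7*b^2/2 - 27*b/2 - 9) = (4*b^2 + 5*b - 21)/(2*(2*b^2 - 9*b - 18))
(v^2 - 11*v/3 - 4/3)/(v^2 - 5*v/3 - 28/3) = (3*v + 1)/(3*v + 7)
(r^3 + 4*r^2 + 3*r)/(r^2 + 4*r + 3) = r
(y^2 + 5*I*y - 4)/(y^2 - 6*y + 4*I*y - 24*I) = (y + I)/(y - 6)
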